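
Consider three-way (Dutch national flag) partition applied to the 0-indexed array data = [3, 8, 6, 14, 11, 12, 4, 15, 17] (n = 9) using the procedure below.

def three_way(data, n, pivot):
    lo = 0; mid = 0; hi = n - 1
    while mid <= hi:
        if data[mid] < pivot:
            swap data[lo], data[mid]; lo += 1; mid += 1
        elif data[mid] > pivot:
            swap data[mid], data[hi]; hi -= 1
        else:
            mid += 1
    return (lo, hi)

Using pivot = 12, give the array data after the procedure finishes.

pivot = 12; lo=0, mid=0, hi=8
data[mid]=3<12: swap data[0],data[0]; lo=1,mid=1 → [3, 8, 6, 14, 11, 12, 4, 15, 17]
data[mid]=8<12: swap data[1],data[1]; lo=2,mid=2 → [3, 8, 6, 14, 11, 12, 4, 15, 17]
data[mid]=6<12: swap data[2],data[2]; lo=3,mid=3 → [3, 8, 6, 14, 11, 12, 4, 15, 17]
data[mid]=14>12: swap data[3],data[8]; hi=7 → [3, 8, 6, 17, 11, 12, 4, 15, 14]
data[mid]=17>12: swap data[3],data[7]; hi=6 → [3, 8, 6, 15, 11, 12, 4, 17, 14]
data[mid]=15>12: swap data[3],data[6]; hi=5 → [3, 8, 6, 4, 11, 12, 15, 17, 14]
data[mid]=4<12: swap data[3],data[3]; lo=4,mid=4 → [3, 8, 6, 4, 11, 12, 15, 17, 14]
data[mid]=11<12: swap data[4],data[4]; lo=5,mid=5 → [3, 8, 6, 4, 11, 12, 15, 17, 14]
data[mid]=12=12: mid=6
end: lo=5, hi=5; data = [3, 8, 6, 4, 11, 12, 15, 17, 14]

[3, 8, 6, 4, 11, 12, 15, 17, 14]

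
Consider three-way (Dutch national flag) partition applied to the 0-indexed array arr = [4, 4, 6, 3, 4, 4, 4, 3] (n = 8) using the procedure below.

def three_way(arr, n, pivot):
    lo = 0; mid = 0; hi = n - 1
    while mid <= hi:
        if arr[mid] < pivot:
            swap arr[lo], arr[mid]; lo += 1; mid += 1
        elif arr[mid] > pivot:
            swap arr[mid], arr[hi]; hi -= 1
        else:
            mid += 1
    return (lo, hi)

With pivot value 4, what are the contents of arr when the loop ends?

[3, 3, 4, 4, 4, 4, 4, 6]

pivot = 4; lo=0, mid=0, hi=7
arr[mid]=4=4: mid=1
arr[mid]=4=4: mid=2
arr[mid]=6>4: swap arr[2],arr[7]; hi=6 → [4, 4, 3, 3, 4, 4, 4, 6]
arr[mid]=3<4: swap arr[0],arr[2]; lo=1,mid=3 → [3, 4, 4, 3, 4, 4, 4, 6]
arr[mid]=3<4: swap arr[1],arr[3]; lo=2,mid=4 → [3, 3, 4, 4, 4, 4, 4, 6]
arr[mid]=4=4: mid=5
arr[mid]=4=4: mid=6
arr[mid]=4=4: mid=7
end: lo=2, hi=6; arr = [3, 3, 4, 4, 4, 4, 4, 6]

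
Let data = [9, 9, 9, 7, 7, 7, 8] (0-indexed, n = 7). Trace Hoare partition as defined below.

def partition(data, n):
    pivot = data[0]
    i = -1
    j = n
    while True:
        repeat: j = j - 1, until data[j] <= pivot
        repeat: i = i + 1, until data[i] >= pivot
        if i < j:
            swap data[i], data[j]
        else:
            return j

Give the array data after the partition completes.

pivot = data[0] = 9; i = -1, j = 7
j→6 (data[6]=8≤9), i→0 (data[0]=9≥9); i<j, swap → [8, 9, 9, 7, 7, 7, 9]
j→5 (data[5]=7≤9), i→1 (data[1]=9≥9); i<j, swap → [8, 7, 9, 7, 7, 9, 9]
j→4 (data[4]=7≤9), i→2 (data[2]=9≥9); i<j, swap → [8, 7, 7, 7, 9, 9, 9]
j→3, i→4; i≥j, return j=3. data = [8, 7, 7, 7, 9, 9, 9]

[8, 7, 7, 7, 9, 9, 9]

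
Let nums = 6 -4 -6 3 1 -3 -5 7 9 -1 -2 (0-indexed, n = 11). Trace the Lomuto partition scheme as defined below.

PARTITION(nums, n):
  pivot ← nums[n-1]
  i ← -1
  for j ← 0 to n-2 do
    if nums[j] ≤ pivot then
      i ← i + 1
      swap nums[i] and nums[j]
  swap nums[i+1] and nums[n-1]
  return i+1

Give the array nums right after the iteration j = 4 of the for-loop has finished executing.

-4 -6 6 3 1 -3 -5 7 9 -1 -2

pivot=-2, i=-1
j=0: 6>-2, skip
j=1: -4≤-2, i=0, swap(0,1) ⇒ -4 6 -6 3 1 -3 -5 7 9 -1 -2
j=2: -6≤-2, i=1, swap(1,2) ⇒ -4 -6 6 3 1 -3 -5 7 9 -1 -2
j=3: 3>-2, skip
j=4: 1>-2, skip
(after j=4) nums = -4 -6 6 3 1 -3 -5 7 9 -1 -2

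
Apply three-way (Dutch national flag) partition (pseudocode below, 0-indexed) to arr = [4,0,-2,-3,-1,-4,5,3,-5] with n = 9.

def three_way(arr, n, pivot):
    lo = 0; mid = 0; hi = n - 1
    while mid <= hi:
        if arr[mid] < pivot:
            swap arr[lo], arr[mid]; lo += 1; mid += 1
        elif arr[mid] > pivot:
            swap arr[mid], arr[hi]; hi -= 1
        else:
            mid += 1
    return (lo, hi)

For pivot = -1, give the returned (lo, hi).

pivot = -1; lo=0, mid=0, hi=8
arr[mid]=4>-1: swap arr[0],arr[8]; hi=7 → [-5,0,-2,-3,-1,-4,5,3,4]
arr[mid]=-5<-1: swap arr[0],arr[0]; lo=1,mid=1 → [-5,0,-2,-3,-1,-4,5,3,4]
arr[mid]=0>-1: swap arr[1],arr[7]; hi=6 → [-5,3,-2,-3,-1,-4,5,0,4]
arr[mid]=3>-1: swap arr[1],arr[6]; hi=5 → [-5,5,-2,-3,-1,-4,3,0,4]
arr[mid]=5>-1: swap arr[1],arr[5]; hi=4 → [-5,-4,-2,-3,-1,5,3,0,4]
arr[mid]=-4<-1: swap arr[1],arr[1]; lo=2,mid=2 → [-5,-4,-2,-3,-1,5,3,0,4]
arr[mid]=-2<-1: swap arr[2],arr[2]; lo=3,mid=3 → [-5,-4,-2,-3,-1,5,3,0,4]
arr[mid]=-3<-1: swap arr[3],arr[3]; lo=4,mid=4 → [-5,-4,-2,-3,-1,5,3,0,4]
arr[mid]=-1=-1: mid=5
end: lo=4, hi=4; arr = [-5,-4,-2,-3,-1,5,3,0,4]

(4, 4)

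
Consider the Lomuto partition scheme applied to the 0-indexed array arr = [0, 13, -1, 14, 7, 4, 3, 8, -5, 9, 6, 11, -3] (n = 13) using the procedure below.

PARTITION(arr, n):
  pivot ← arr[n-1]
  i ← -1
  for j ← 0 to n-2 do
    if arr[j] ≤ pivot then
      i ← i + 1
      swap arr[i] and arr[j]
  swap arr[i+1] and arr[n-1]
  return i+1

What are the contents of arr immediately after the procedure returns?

[-5, -3, -1, 14, 7, 4, 3, 8, 0, 9, 6, 11, 13]

pivot = arr[12] = -3; i = -1
j=0: arr[0]=0 > -3 → no swap
j=1: arr[1]=13 > -3 → no swap
j=2: arr[2]=-1 > -3 → no swap
j=3: arr[3]=14 > -3 → no swap
j=4: arr[4]=7 > -3 → no swap
j=5: arr[5]=4 > -3 → no swap
j=6: arr[6]=3 > -3 → no swap
j=7: arr[7]=8 > -3 → no swap
j=8: arr[8]=-5 ≤ -3 → i=0, swap arr[0],arr[8] → [-5, 13, -1, 14, 7, 4, 3, 8, 0, 9, 6, 11, -3]
j=9: arr[9]=9 > -3 → no swap
j=10: arr[10]=6 > -3 → no swap
j=11: arr[11]=11 > -3 → no swap
final swap arr[1],arr[12] → [-5, -3, -1, 14, 7, 4, 3, 8, 0, 9, 6, 11, 13]; return 1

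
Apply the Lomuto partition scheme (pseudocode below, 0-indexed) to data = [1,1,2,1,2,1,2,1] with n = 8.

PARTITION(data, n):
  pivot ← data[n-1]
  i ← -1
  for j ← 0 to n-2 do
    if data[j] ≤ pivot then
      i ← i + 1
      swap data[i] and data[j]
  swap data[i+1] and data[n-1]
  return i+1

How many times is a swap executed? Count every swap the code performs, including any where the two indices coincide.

5

pivot = data[7] = 1; i = -1
j=0: data[0]=1 ≤ 1 → i=0, swap data[0],data[0] (no change) → [1,1,2,1,2,1,2,1]
j=1: data[1]=1 ≤ 1 → i=1, swap data[1],data[1] (no change) → [1,1,2,1,2,1,2,1]
j=2: data[2]=2 > 1 → no swap
j=3: data[3]=1 ≤ 1 → i=2, swap data[2],data[3] → [1,1,1,2,2,1,2,1]
j=4: data[4]=2 > 1 → no swap
j=5: data[5]=1 ≤ 1 → i=3, swap data[3],data[5] → [1,1,1,1,2,2,2,1]
j=6: data[6]=2 > 1 → no swap
final swap data[4],data[7] → [1,1,1,1,1,2,2,2]; return 4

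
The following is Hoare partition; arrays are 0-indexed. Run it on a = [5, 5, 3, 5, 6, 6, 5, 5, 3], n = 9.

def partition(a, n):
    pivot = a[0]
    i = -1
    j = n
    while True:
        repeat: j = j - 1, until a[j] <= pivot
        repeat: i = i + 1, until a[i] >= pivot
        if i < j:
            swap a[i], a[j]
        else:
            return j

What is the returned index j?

3

pivot = a[0] = 5; i = -1, j = 9
j→8 (a[8]=3≤5), i→0 (a[0]=5≥5); i<j, swap → [3, 5, 3, 5, 6, 6, 5, 5, 5]
j→7 (a[7]=5≤5), i→1 (a[1]=5≥5); i<j, swap → [3, 5, 3, 5, 6, 6, 5, 5, 5]
j→6 (a[6]=5≤5), i→3 (a[3]=5≥5); i<j, swap → [3, 5, 3, 5, 6, 6, 5, 5, 5]
j→3, i→4; i≥j, return j=3. a = [3, 5, 3, 5, 6, 6, 5, 5, 5]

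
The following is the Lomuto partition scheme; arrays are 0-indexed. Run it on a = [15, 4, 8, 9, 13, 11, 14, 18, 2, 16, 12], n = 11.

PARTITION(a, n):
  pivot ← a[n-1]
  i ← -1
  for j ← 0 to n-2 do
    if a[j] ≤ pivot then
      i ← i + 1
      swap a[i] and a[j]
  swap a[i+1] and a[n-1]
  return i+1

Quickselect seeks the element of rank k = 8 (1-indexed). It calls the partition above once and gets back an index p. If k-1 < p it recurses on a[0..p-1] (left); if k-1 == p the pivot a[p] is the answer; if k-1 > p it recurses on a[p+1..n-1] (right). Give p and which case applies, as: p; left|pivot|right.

pivot=12, i=-1
j=0: 15>12, skip
j=1: 4≤12, i=0, swap(0,1) ⇒ [4, 15, 8, 9, 13, 11, 14, 18, 2, 16, 12]
j=2: 8≤12, i=1, swap(1,2) ⇒ [4, 8, 15, 9, 13, 11, 14, 18, 2, 16, 12]
j=3: 9≤12, i=2, swap(2,3) ⇒ [4, 8, 9, 15, 13, 11, 14, 18, 2, 16, 12]
j=4: 13>12, skip
j=5: 11≤12, i=3, swap(3,5) ⇒ [4, 8, 9, 11, 13, 15, 14, 18, 2, 16, 12]
j=6: 14>12, skip
j=7: 18>12, skip
j=8: 2≤12, i=4, swap(4,8) ⇒ [4, 8, 9, 11, 2, 15, 14, 18, 13, 16, 12]
j=9: 16>12, skip
swap(5,10) ⇒ [4, 8, 9, 11, 2, 12, 14, 18, 13, 16, 15]; return 5
p = 5; k-1 = 7 > 5 ⇒ right

5; right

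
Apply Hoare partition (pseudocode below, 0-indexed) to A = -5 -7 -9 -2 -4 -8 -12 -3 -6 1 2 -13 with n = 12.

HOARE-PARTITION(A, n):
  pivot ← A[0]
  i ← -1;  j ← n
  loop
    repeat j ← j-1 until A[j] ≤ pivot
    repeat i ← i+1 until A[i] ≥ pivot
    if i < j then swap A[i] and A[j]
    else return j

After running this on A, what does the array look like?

pivot=-5
j stops at 11 (-13), i stops at 0 (-5); swap ⇒ -13 -7 -9 -2 -4 -8 -12 -3 -6 1 2 -5
j stops at 8 (-6), i stops at 3 (-2); swap ⇒ -13 -7 -9 -6 -4 -8 -12 -3 -2 1 2 -5
j stops at 6 (-12), i stops at 4 (-4); swap ⇒ -13 -7 -9 -6 -12 -8 -4 -3 -2 1 2 -5
j stops at 5, i stops at 6; i≥j ⇒ return 5. A=-13 -7 -9 -6 -12 -8 -4 -3 -2 1 2 -5

-13 -7 -9 -6 -12 -8 -4 -3 -2 1 2 -5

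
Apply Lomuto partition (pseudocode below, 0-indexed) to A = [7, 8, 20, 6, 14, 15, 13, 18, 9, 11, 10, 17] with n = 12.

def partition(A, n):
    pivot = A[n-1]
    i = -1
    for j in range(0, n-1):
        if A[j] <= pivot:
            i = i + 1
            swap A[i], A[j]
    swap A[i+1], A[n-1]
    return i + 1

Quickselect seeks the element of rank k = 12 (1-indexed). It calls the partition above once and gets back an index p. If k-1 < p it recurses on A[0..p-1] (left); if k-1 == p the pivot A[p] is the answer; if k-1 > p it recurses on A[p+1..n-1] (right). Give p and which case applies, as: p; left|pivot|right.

pivot = A[11] = 17; i = -1
j=0: A[0]=7 ≤ 17 → i=0, swap A[0],A[0] (no change) → [7, 8, 20, 6, 14, 15, 13, 18, 9, 11, 10, 17]
j=1: A[1]=8 ≤ 17 → i=1, swap A[1],A[1] (no change) → [7, 8, 20, 6, 14, 15, 13, 18, 9, 11, 10, 17]
j=2: A[2]=20 > 17 → no swap
j=3: A[3]=6 ≤ 17 → i=2, swap A[2],A[3] → [7, 8, 6, 20, 14, 15, 13, 18, 9, 11, 10, 17]
j=4: A[4]=14 ≤ 17 → i=3, swap A[3],A[4] → [7, 8, 6, 14, 20, 15, 13, 18, 9, 11, 10, 17]
j=5: A[5]=15 ≤ 17 → i=4, swap A[4],A[5] → [7, 8, 6, 14, 15, 20, 13, 18, 9, 11, 10, 17]
j=6: A[6]=13 ≤ 17 → i=5, swap A[5],A[6] → [7, 8, 6, 14, 15, 13, 20, 18, 9, 11, 10, 17]
j=7: A[7]=18 > 17 → no swap
j=8: A[8]=9 ≤ 17 → i=6, swap A[6],A[8] → [7, 8, 6, 14, 15, 13, 9, 18, 20, 11, 10, 17]
j=9: A[9]=11 ≤ 17 → i=7, swap A[7],A[9] → [7, 8, 6, 14, 15, 13, 9, 11, 20, 18, 10, 17]
j=10: A[10]=10 ≤ 17 → i=8, swap A[8],A[10] → [7, 8, 6, 14, 15, 13, 9, 11, 10, 18, 20, 17]
final swap A[9],A[11] → [7, 8, 6, 14, 15, 13, 9, 11, 10, 17, 20, 18]; return 9
p = 9; k-1 = 11 > 9 ⇒ right

9; right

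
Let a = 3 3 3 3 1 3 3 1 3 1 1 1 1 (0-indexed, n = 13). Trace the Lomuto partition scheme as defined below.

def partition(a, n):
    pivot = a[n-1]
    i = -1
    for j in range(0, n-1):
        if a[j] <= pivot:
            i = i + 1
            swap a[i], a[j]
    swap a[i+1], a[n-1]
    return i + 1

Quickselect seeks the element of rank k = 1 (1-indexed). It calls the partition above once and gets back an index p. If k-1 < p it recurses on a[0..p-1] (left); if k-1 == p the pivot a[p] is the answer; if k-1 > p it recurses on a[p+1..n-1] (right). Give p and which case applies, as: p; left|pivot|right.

pivot=1, i=-1
j=0: 3>1, skip
j=1: 3>1, skip
j=2: 3>1, skip
j=3: 3>1, skip
j=4: 1≤1, i=0, swap(0,4) ⇒ 1 3 3 3 3 3 3 1 3 1 1 1 1
j=5: 3>1, skip
j=6: 3>1, skip
j=7: 1≤1, i=1, swap(1,7) ⇒ 1 1 3 3 3 3 3 3 3 1 1 1 1
j=8: 3>1, skip
j=9: 1≤1, i=2, swap(2,9) ⇒ 1 1 1 3 3 3 3 3 3 3 1 1 1
j=10: 1≤1, i=3, swap(3,10) ⇒ 1 1 1 1 3 3 3 3 3 3 3 1 1
j=11: 1≤1, i=4, swap(4,11) ⇒ 1 1 1 1 1 3 3 3 3 3 3 3 1
swap(5,12) ⇒ 1 1 1 1 1 1 3 3 3 3 3 3 3; return 5
p = 5; k-1 = 0 < 5 ⇒ left

5; left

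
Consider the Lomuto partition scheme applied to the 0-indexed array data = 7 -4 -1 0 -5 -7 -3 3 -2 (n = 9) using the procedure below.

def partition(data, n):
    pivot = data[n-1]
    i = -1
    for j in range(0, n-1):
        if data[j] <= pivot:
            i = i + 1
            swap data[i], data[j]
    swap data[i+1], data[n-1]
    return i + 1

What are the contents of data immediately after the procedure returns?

pivot = data[8] = -2; i = -1
j=0: data[0]=7 > -2 → no swap
j=1: data[1]=-4 ≤ -2 → i=0, swap data[0],data[1] → -4 7 -1 0 -5 -7 -3 3 -2
j=2: data[2]=-1 > -2 → no swap
j=3: data[3]=0 > -2 → no swap
j=4: data[4]=-5 ≤ -2 → i=1, swap data[1],data[4] → -4 -5 -1 0 7 -7 -3 3 -2
j=5: data[5]=-7 ≤ -2 → i=2, swap data[2],data[5] → -4 -5 -7 0 7 -1 -3 3 -2
j=6: data[6]=-3 ≤ -2 → i=3, swap data[3],data[6] → -4 -5 -7 -3 7 -1 0 3 -2
j=7: data[7]=3 > -2 → no swap
final swap data[4],data[8] → -4 -5 -7 -3 -2 -1 0 3 7; return 4

-4 -5 -7 -3 -2 -1 0 3 7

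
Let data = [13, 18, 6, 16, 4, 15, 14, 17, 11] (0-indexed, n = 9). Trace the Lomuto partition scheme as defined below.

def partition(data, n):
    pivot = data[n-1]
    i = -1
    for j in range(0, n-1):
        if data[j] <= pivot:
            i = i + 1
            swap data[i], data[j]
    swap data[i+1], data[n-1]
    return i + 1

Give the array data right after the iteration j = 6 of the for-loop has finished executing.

[6, 4, 13, 16, 18, 15, 14, 17, 11]

pivot = data[8] = 11; i = -1
j=0: data[0]=13 > 11 → no swap
j=1: data[1]=18 > 11 → no swap
j=2: data[2]=6 ≤ 11 → i=0, swap data[0],data[2] → [6, 18, 13, 16, 4, 15, 14, 17, 11]
j=3: data[3]=16 > 11 → no swap
j=4: data[4]=4 ≤ 11 → i=1, swap data[1],data[4] → [6, 4, 13, 16, 18, 15, 14, 17, 11]
j=5: data[5]=15 > 11 → no swap
j=6: data[6]=14 > 11 → no swap
(after j=6) data = [6, 4, 13, 16, 18, 15, 14, 17, 11]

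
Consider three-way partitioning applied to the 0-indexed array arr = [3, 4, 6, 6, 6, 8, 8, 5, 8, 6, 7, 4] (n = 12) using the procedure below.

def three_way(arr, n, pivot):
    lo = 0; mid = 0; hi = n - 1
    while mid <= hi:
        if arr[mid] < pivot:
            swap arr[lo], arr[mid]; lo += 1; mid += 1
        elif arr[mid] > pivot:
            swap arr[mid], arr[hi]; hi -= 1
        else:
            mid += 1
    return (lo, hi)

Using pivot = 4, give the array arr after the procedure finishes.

pivot = 4; lo=0, mid=0, hi=11
arr[mid]=3<4: swap arr[0],arr[0]; lo=1,mid=1 → [3, 4, 6, 6, 6, 8, 8, 5, 8, 6, 7, 4]
arr[mid]=4=4: mid=2
arr[mid]=6>4: swap arr[2],arr[11]; hi=10 → [3, 4, 4, 6, 6, 8, 8, 5, 8, 6, 7, 6]
arr[mid]=4=4: mid=3
arr[mid]=6>4: swap arr[3],arr[10]; hi=9 → [3, 4, 4, 7, 6, 8, 8, 5, 8, 6, 6, 6]
arr[mid]=7>4: swap arr[3],arr[9]; hi=8 → [3, 4, 4, 6, 6, 8, 8, 5, 8, 7, 6, 6]
arr[mid]=6>4: swap arr[3],arr[8]; hi=7 → [3, 4, 4, 8, 6, 8, 8, 5, 6, 7, 6, 6]
arr[mid]=8>4: swap arr[3],arr[7]; hi=6 → [3, 4, 4, 5, 6, 8, 8, 8, 6, 7, 6, 6]
arr[mid]=5>4: swap arr[3],arr[6]; hi=5 → [3, 4, 4, 8, 6, 8, 5, 8, 6, 7, 6, 6]
arr[mid]=8>4: swap arr[3],arr[5]; hi=4 → [3, 4, 4, 8, 6, 8, 5, 8, 6, 7, 6, 6]
arr[mid]=8>4: swap arr[3],arr[4]; hi=3 → [3, 4, 4, 6, 8, 8, 5, 8, 6, 7, 6, 6]
arr[mid]=6>4: swap arr[3],arr[3]; hi=2 → [3, 4, 4, 6, 8, 8, 5, 8, 6, 7, 6, 6]
end: lo=1, hi=2; arr = [3, 4, 4, 6, 8, 8, 5, 8, 6, 7, 6, 6]

[3, 4, 4, 6, 8, 8, 5, 8, 6, 7, 6, 6]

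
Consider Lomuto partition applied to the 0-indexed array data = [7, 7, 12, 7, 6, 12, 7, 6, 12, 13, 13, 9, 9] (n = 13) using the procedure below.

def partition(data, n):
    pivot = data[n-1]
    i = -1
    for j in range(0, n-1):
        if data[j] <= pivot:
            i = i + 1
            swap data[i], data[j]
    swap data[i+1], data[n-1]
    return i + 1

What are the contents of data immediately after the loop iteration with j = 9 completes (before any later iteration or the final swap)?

[7, 7, 7, 6, 7, 6, 12, 12, 12, 13, 13, 9, 9]

pivot = data[12] = 9; i = -1
j=0: data[0]=7 ≤ 9 → i=0, swap data[0],data[0] (no change) → [7, 7, 12, 7, 6, 12, 7, 6, 12, 13, 13, 9, 9]
j=1: data[1]=7 ≤ 9 → i=1, swap data[1],data[1] (no change) → [7, 7, 12, 7, 6, 12, 7, 6, 12, 13, 13, 9, 9]
j=2: data[2]=12 > 9 → no swap
j=3: data[3]=7 ≤ 9 → i=2, swap data[2],data[3] → [7, 7, 7, 12, 6, 12, 7, 6, 12, 13, 13, 9, 9]
j=4: data[4]=6 ≤ 9 → i=3, swap data[3],data[4] → [7, 7, 7, 6, 12, 12, 7, 6, 12, 13, 13, 9, 9]
j=5: data[5]=12 > 9 → no swap
j=6: data[6]=7 ≤ 9 → i=4, swap data[4],data[6] → [7, 7, 7, 6, 7, 12, 12, 6, 12, 13, 13, 9, 9]
j=7: data[7]=6 ≤ 9 → i=5, swap data[5],data[7] → [7, 7, 7, 6, 7, 6, 12, 12, 12, 13, 13, 9, 9]
j=8: data[8]=12 > 9 → no swap
j=9: data[9]=13 > 9 → no swap
(after j=9) data = [7, 7, 7, 6, 7, 6, 12, 12, 12, 13, 13, 9, 9]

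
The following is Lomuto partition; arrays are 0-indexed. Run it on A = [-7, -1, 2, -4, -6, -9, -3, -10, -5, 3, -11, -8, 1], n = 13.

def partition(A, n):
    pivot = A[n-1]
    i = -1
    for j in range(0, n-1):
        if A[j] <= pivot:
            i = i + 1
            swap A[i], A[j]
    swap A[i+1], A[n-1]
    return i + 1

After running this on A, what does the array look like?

pivot = A[12] = 1; i = -1
j=0: A[0]=-7 ≤ 1 → i=0, swap A[0],A[0] (no change) → [-7, -1, 2, -4, -6, -9, -3, -10, -5, 3, -11, -8, 1]
j=1: A[1]=-1 ≤ 1 → i=1, swap A[1],A[1] (no change) → [-7, -1, 2, -4, -6, -9, -3, -10, -5, 3, -11, -8, 1]
j=2: A[2]=2 > 1 → no swap
j=3: A[3]=-4 ≤ 1 → i=2, swap A[2],A[3] → [-7, -1, -4, 2, -6, -9, -3, -10, -5, 3, -11, -8, 1]
j=4: A[4]=-6 ≤ 1 → i=3, swap A[3],A[4] → [-7, -1, -4, -6, 2, -9, -3, -10, -5, 3, -11, -8, 1]
j=5: A[5]=-9 ≤ 1 → i=4, swap A[4],A[5] → [-7, -1, -4, -6, -9, 2, -3, -10, -5, 3, -11, -8, 1]
j=6: A[6]=-3 ≤ 1 → i=5, swap A[5],A[6] → [-7, -1, -4, -6, -9, -3, 2, -10, -5, 3, -11, -8, 1]
j=7: A[7]=-10 ≤ 1 → i=6, swap A[6],A[7] → [-7, -1, -4, -6, -9, -3, -10, 2, -5, 3, -11, -8, 1]
j=8: A[8]=-5 ≤ 1 → i=7, swap A[7],A[8] → [-7, -1, -4, -6, -9, -3, -10, -5, 2, 3, -11, -8, 1]
j=9: A[9]=3 > 1 → no swap
j=10: A[10]=-11 ≤ 1 → i=8, swap A[8],A[10] → [-7, -1, -4, -6, -9, -3, -10, -5, -11, 3, 2, -8, 1]
j=11: A[11]=-8 ≤ 1 → i=9, swap A[9],A[11] → [-7, -1, -4, -6, -9, -3, -10, -5, -11, -8, 2, 3, 1]
final swap A[10],A[12] → [-7, -1, -4, -6, -9, -3, -10, -5, -11, -8, 1, 3, 2]; return 10

[-7, -1, -4, -6, -9, -3, -10, -5, -11, -8, 1, 3, 2]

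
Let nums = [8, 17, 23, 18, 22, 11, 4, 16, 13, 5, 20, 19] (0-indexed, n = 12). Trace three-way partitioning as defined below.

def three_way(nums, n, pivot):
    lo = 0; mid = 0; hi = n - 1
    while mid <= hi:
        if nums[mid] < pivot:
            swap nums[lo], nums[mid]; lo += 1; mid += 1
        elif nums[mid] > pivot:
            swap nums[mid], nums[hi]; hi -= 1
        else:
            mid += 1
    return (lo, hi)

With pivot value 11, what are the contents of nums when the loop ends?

lo=0 mid=0 hi=11
8<11: swap(0,0), lo=1 mid=1 ⇒ [8, 17, 23, 18, 22, 11, 4, 16, 13, 5, 20, 19]
17>11: swap(1,11), hi=10 ⇒ [8, 19, 23, 18, 22, 11, 4, 16, 13, 5, 20, 17]
19>11: swap(1,10), hi=9 ⇒ [8, 20, 23, 18, 22, 11, 4, 16, 13, 5, 19, 17]
20>11: swap(1,9), hi=8 ⇒ [8, 5, 23, 18, 22, 11, 4, 16, 13, 20, 19, 17]
5<11: swap(1,1), lo=2 mid=2 ⇒ [8, 5, 23, 18, 22, 11, 4, 16, 13, 20, 19, 17]
23>11: swap(2,8), hi=7 ⇒ [8, 5, 13, 18, 22, 11, 4, 16, 23, 20, 19, 17]
13>11: swap(2,7), hi=6 ⇒ [8, 5, 16, 18, 22, 11, 4, 13, 23, 20, 19, 17]
16>11: swap(2,6), hi=5 ⇒ [8, 5, 4, 18, 22, 11, 16, 13, 23, 20, 19, 17]
4<11: swap(2,2), lo=3 mid=3 ⇒ [8, 5, 4, 18, 22, 11, 16, 13, 23, 20, 19, 17]
18>11: swap(3,5), hi=4 ⇒ [8, 5, 4, 11, 22, 18, 16, 13, 23, 20, 19, 17]
11=11: mid=4
22>11: swap(4,4), hi=3 ⇒ [8, 5, 4, 11, 22, 18, 16, 13, 23, 20, 19, 17]
done. lo=3 hi=3; nums=[8, 5, 4, 11, 22, 18, 16, 13, 23, 20, 19, 17]

[8, 5, 4, 11, 22, 18, 16, 13, 23, 20, 19, 17]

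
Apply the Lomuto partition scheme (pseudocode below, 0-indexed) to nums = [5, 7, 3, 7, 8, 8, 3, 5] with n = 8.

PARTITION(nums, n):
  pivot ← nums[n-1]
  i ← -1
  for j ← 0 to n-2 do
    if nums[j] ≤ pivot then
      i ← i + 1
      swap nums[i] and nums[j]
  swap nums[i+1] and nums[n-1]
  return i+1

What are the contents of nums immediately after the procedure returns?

pivot=5, i=-1
j=0: 5≤5, i=0, swap(0,0) ⇒ [5, 7, 3, 7, 8, 8, 3, 5]
j=1: 7>5, skip
j=2: 3≤5, i=1, swap(1,2) ⇒ [5, 3, 7, 7, 8, 8, 3, 5]
j=3: 7>5, skip
j=4: 8>5, skip
j=5: 8>5, skip
j=6: 3≤5, i=2, swap(2,6) ⇒ [5, 3, 3, 7, 8, 8, 7, 5]
swap(3,7) ⇒ [5, 3, 3, 5, 8, 8, 7, 7]; return 3

[5, 3, 3, 5, 8, 8, 7, 7]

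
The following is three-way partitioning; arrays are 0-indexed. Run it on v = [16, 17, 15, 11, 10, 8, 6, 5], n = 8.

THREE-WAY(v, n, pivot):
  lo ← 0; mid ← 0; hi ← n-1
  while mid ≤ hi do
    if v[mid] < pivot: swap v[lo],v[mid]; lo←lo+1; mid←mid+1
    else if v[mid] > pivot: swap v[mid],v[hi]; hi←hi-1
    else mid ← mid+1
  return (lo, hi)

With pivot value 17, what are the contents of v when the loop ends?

[16, 15, 11, 10, 8, 6, 5, 17]

lo=0 mid=0 hi=7
16<17: swap(0,0), lo=1 mid=1 ⇒ [16, 17, 15, 11, 10, 8, 6, 5]
17=17: mid=2
15<17: swap(1,2), lo=2 mid=3 ⇒ [16, 15, 17, 11, 10, 8, 6, 5]
11<17: swap(2,3), lo=3 mid=4 ⇒ [16, 15, 11, 17, 10, 8, 6, 5]
10<17: swap(3,4), lo=4 mid=5 ⇒ [16, 15, 11, 10, 17, 8, 6, 5]
8<17: swap(4,5), lo=5 mid=6 ⇒ [16, 15, 11, 10, 8, 17, 6, 5]
6<17: swap(5,6), lo=6 mid=7 ⇒ [16, 15, 11, 10, 8, 6, 17, 5]
5<17: swap(6,7), lo=7 mid=8 ⇒ [16, 15, 11, 10, 8, 6, 5, 17]
done. lo=7 hi=7; v=[16, 15, 11, 10, 8, 6, 5, 17]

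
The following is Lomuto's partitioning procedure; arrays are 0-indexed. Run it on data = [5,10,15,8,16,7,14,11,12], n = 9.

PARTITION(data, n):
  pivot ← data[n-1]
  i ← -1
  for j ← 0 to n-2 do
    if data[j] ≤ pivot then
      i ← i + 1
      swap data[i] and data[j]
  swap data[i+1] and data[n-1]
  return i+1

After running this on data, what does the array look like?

pivot = data[8] = 12; i = -1
j=0: data[0]=5 ≤ 12 → i=0, swap data[0],data[0] (no change) → [5,10,15,8,16,7,14,11,12]
j=1: data[1]=10 ≤ 12 → i=1, swap data[1],data[1] (no change) → [5,10,15,8,16,7,14,11,12]
j=2: data[2]=15 > 12 → no swap
j=3: data[3]=8 ≤ 12 → i=2, swap data[2],data[3] → [5,10,8,15,16,7,14,11,12]
j=4: data[4]=16 > 12 → no swap
j=5: data[5]=7 ≤ 12 → i=3, swap data[3],data[5] → [5,10,8,7,16,15,14,11,12]
j=6: data[6]=14 > 12 → no swap
j=7: data[7]=11 ≤ 12 → i=4, swap data[4],data[7] → [5,10,8,7,11,15,14,16,12]
final swap data[5],data[8] → [5,10,8,7,11,12,14,16,15]; return 5

[5,10,8,7,11,12,14,16,15]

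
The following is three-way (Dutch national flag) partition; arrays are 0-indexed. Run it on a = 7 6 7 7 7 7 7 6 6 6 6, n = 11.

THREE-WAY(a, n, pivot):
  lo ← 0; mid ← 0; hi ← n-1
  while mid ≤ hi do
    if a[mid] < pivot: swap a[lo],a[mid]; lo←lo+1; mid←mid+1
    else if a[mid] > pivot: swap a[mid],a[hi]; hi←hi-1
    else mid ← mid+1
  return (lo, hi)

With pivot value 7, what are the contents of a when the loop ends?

6 6 6 6 6 7 7 7 7 7 7

lo=0 mid=0 hi=10
7=7: mid=1
6<7: swap(0,1), lo=1 mid=2 ⇒ 6 7 7 7 7 7 7 6 6 6 6
7=7: mid=3
7=7: mid=4
7=7: mid=5
7=7: mid=6
7=7: mid=7
6<7: swap(1,7), lo=2 mid=8 ⇒ 6 6 7 7 7 7 7 7 6 6 6
6<7: swap(2,8), lo=3 mid=9 ⇒ 6 6 6 7 7 7 7 7 7 6 6
6<7: swap(3,9), lo=4 mid=10 ⇒ 6 6 6 6 7 7 7 7 7 7 6
6<7: swap(4,10), lo=5 mid=11 ⇒ 6 6 6 6 6 7 7 7 7 7 7
done. lo=5 hi=10; a=6 6 6 6 6 7 7 7 7 7 7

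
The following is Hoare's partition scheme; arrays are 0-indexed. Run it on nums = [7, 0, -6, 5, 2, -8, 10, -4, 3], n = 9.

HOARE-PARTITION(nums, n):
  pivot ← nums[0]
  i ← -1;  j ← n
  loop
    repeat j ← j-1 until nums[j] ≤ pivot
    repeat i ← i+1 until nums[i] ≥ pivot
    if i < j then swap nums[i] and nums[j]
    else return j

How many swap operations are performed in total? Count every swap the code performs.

pivot=7
j stops at 8 (3), i stops at 0 (7); swap ⇒ [3, 0, -6, 5, 2, -8, 10, -4, 7]
j stops at 7 (-4), i stops at 6 (10); swap ⇒ [3, 0, -6, 5, 2, -8, -4, 10, 7]
j stops at 6, i stops at 7; i≥j ⇒ return 6. nums=[3, 0, -6, 5, 2, -8, -4, 10, 7]

2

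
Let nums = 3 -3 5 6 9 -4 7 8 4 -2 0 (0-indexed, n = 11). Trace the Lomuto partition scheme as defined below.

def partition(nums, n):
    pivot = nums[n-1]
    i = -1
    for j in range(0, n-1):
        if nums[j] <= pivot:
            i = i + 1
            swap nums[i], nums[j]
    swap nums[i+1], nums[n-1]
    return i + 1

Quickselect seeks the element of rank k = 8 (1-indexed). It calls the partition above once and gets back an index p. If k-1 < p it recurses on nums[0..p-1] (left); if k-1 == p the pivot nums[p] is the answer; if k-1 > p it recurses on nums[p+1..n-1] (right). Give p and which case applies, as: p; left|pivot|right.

pivot = nums[10] = 0; i = -1
j=0: nums[0]=3 > 0 → no swap
j=1: nums[1]=-3 ≤ 0 → i=0, swap nums[0],nums[1] → -3 3 5 6 9 -4 7 8 4 -2 0
j=2: nums[2]=5 > 0 → no swap
j=3: nums[3]=6 > 0 → no swap
j=4: nums[4]=9 > 0 → no swap
j=5: nums[5]=-4 ≤ 0 → i=1, swap nums[1],nums[5] → -3 -4 5 6 9 3 7 8 4 -2 0
j=6: nums[6]=7 > 0 → no swap
j=7: nums[7]=8 > 0 → no swap
j=8: nums[8]=4 > 0 → no swap
j=9: nums[9]=-2 ≤ 0 → i=2, swap nums[2],nums[9] → -3 -4 -2 6 9 3 7 8 4 5 0
final swap nums[3],nums[10] → -3 -4 -2 0 9 3 7 8 4 5 6; return 3
p = 3; k-1 = 7 > 3 ⇒ right

3; right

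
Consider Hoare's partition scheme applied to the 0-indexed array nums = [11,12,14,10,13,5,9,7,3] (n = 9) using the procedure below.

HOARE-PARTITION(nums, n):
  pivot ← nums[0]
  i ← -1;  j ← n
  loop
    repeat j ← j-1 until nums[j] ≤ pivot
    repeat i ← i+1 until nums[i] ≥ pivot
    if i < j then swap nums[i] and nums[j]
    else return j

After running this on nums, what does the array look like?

pivot = nums[0] = 11; i = -1, j = 9
j→8 (nums[8]=3≤11), i→0 (nums[0]=11≥11); i<j, swap → [3,12,14,10,13,5,9,7,11]
j→7 (nums[7]=7≤11), i→1 (nums[1]=12≥11); i<j, swap → [3,7,14,10,13,5,9,12,11]
j→6 (nums[6]=9≤11), i→2 (nums[2]=14≥11); i<j, swap → [3,7,9,10,13,5,14,12,11]
j→5 (nums[5]=5≤11), i→4 (nums[4]=13≥11); i<j, swap → [3,7,9,10,5,13,14,12,11]
j→4, i→5; i≥j, return j=4. nums = [3,7,9,10,5,13,14,12,11]

[3,7,9,10,5,13,14,12,11]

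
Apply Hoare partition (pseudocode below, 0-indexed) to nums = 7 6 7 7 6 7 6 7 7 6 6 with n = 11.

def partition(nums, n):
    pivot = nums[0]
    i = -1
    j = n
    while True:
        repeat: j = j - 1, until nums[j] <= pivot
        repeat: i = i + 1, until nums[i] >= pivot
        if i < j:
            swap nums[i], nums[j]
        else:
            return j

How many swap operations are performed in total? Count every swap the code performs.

4

pivot = nums[0] = 7; i = -1, j = 11
j→10 (nums[10]=6≤7), i→0 (nums[0]=7≥7); i<j, swap → 6 6 7 7 6 7 6 7 7 6 7
j→9 (nums[9]=6≤7), i→2 (nums[2]=7≥7); i<j, swap → 6 6 6 7 6 7 6 7 7 7 7
j→8 (nums[8]=7≤7), i→3 (nums[3]=7≥7); i<j, swap → 6 6 6 7 6 7 6 7 7 7 7
j→7 (nums[7]=7≤7), i→5 (nums[5]=7≥7); i<j, swap → 6 6 6 7 6 7 6 7 7 7 7
j→6, i→7; i≥j, return j=6. nums = 6 6 6 7 6 7 6 7 7 7 7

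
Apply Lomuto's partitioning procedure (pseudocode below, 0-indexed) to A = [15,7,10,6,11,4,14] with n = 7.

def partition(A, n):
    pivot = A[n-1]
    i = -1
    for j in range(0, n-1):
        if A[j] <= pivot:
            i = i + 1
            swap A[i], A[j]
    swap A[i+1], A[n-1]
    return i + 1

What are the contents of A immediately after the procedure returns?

pivot=14, i=-1
j=0: 15>14, skip
j=1: 7≤14, i=0, swap(0,1) ⇒ [7,15,10,6,11,4,14]
j=2: 10≤14, i=1, swap(1,2) ⇒ [7,10,15,6,11,4,14]
j=3: 6≤14, i=2, swap(2,3) ⇒ [7,10,6,15,11,4,14]
j=4: 11≤14, i=3, swap(3,4) ⇒ [7,10,6,11,15,4,14]
j=5: 4≤14, i=4, swap(4,5) ⇒ [7,10,6,11,4,15,14]
swap(5,6) ⇒ [7,10,6,11,4,14,15]; return 5

[7,10,6,11,4,14,15]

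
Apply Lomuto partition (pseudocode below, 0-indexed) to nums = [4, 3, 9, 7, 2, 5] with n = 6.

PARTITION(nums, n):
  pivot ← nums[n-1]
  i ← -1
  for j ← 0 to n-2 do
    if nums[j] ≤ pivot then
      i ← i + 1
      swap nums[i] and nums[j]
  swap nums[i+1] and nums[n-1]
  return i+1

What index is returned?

pivot = nums[5] = 5; i = -1
j=0: nums[0]=4 ≤ 5 → i=0, swap nums[0],nums[0] (no change) → [4, 3, 9, 7, 2, 5]
j=1: nums[1]=3 ≤ 5 → i=1, swap nums[1],nums[1] (no change) → [4, 3, 9, 7, 2, 5]
j=2: nums[2]=9 > 5 → no swap
j=3: nums[3]=7 > 5 → no swap
j=4: nums[4]=2 ≤ 5 → i=2, swap nums[2],nums[4] → [4, 3, 2, 7, 9, 5]
final swap nums[3],nums[5] → [4, 3, 2, 5, 9, 7]; return 3

3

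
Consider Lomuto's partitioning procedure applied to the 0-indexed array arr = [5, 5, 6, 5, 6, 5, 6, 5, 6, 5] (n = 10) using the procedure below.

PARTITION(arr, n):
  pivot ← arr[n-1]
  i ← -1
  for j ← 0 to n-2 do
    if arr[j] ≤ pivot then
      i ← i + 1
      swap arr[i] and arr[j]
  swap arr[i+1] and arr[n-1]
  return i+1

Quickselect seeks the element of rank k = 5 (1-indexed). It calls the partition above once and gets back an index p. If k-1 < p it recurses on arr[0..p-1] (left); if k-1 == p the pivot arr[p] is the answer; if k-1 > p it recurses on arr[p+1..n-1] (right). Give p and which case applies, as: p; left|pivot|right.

pivot = arr[9] = 5; i = -1
j=0: arr[0]=5 ≤ 5 → i=0, swap arr[0],arr[0] (no change) → [5, 5, 6, 5, 6, 5, 6, 5, 6, 5]
j=1: arr[1]=5 ≤ 5 → i=1, swap arr[1],arr[1] (no change) → [5, 5, 6, 5, 6, 5, 6, 5, 6, 5]
j=2: arr[2]=6 > 5 → no swap
j=3: arr[3]=5 ≤ 5 → i=2, swap arr[2],arr[3] → [5, 5, 5, 6, 6, 5, 6, 5, 6, 5]
j=4: arr[4]=6 > 5 → no swap
j=5: arr[5]=5 ≤ 5 → i=3, swap arr[3],arr[5] → [5, 5, 5, 5, 6, 6, 6, 5, 6, 5]
j=6: arr[6]=6 > 5 → no swap
j=7: arr[7]=5 ≤ 5 → i=4, swap arr[4],arr[7] → [5, 5, 5, 5, 5, 6, 6, 6, 6, 5]
j=8: arr[8]=6 > 5 → no swap
final swap arr[5],arr[9] → [5, 5, 5, 5, 5, 5, 6, 6, 6, 6]; return 5
p = 5; k-1 = 4 < 5 ⇒ left

5; left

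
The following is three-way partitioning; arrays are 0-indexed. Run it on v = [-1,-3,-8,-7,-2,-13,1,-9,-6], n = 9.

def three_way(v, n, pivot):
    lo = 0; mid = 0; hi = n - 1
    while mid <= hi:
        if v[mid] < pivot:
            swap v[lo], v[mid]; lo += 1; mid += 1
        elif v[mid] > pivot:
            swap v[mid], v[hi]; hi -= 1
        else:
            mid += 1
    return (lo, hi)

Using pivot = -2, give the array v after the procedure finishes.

pivot = -2; lo=0, mid=0, hi=8
v[mid]=-1>-2: swap v[0],v[8]; hi=7 → [-6,-3,-8,-7,-2,-13,1,-9,-1]
v[mid]=-6<-2: swap v[0],v[0]; lo=1,mid=1 → [-6,-3,-8,-7,-2,-13,1,-9,-1]
v[mid]=-3<-2: swap v[1],v[1]; lo=2,mid=2 → [-6,-3,-8,-7,-2,-13,1,-9,-1]
v[mid]=-8<-2: swap v[2],v[2]; lo=3,mid=3 → [-6,-3,-8,-7,-2,-13,1,-9,-1]
v[mid]=-7<-2: swap v[3],v[3]; lo=4,mid=4 → [-6,-3,-8,-7,-2,-13,1,-9,-1]
v[mid]=-2=-2: mid=5
v[mid]=-13<-2: swap v[4],v[5]; lo=5,mid=6 → [-6,-3,-8,-7,-13,-2,1,-9,-1]
v[mid]=1>-2: swap v[6],v[7]; hi=6 → [-6,-3,-8,-7,-13,-2,-9,1,-1]
v[mid]=-9<-2: swap v[5],v[6]; lo=6,mid=7 → [-6,-3,-8,-7,-13,-9,-2,1,-1]
end: lo=6, hi=6; v = [-6,-3,-8,-7,-13,-9,-2,1,-1]

[-6,-3,-8,-7,-13,-9,-2,1,-1]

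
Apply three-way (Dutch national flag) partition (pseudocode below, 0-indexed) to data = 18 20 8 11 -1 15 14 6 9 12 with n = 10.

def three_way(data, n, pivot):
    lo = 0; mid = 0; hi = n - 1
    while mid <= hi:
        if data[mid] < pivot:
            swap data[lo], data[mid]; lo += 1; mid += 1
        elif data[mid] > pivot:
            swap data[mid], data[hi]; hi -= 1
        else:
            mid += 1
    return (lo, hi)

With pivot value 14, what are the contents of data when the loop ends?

12 9 8 11 -1 6 14 15 20 18

pivot = 14; lo=0, mid=0, hi=9
data[mid]=18>14: swap data[0],data[9]; hi=8 → 12 20 8 11 -1 15 14 6 9 18
data[mid]=12<14: swap data[0],data[0]; lo=1,mid=1 → 12 20 8 11 -1 15 14 6 9 18
data[mid]=20>14: swap data[1],data[8]; hi=7 → 12 9 8 11 -1 15 14 6 20 18
data[mid]=9<14: swap data[1],data[1]; lo=2,mid=2 → 12 9 8 11 -1 15 14 6 20 18
data[mid]=8<14: swap data[2],data[2]; lo=3,mid=3 → 12 9 8 11 -1 15 14 6 20 18
data[mid]=11<14: swap data[3],data[3]; lo=4,mid=4 → 12 9 8 11 -1 15 14 6 20 18
data[mid]=-1<14: swap data[4],data[4]; lo=5,mid=5 → 12 9 8 11 -1 15 14 6 20 18
data[mid]=15>14: swap data[5],data[7]; hi=6 → 12 9 8 11 -1 6 14 15 20 18
data[mid]=6<14: swap data[5],data[5]; lo=6,mid=6 → 12 9 8 11 -1 6 14 15 20 18
data[mid]=14=14: mid=7
end: lo=6, hi=6; data = 12 9 8 11 -1 6 14 15 20 18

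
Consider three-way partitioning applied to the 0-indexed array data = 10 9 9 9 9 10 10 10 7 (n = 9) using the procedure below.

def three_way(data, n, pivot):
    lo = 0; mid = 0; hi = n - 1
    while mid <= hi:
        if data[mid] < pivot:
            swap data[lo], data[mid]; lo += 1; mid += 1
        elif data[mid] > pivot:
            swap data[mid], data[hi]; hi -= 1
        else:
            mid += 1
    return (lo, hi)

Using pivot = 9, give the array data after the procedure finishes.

lo=0 mid=0 hi=8
10>9: swap(0,8), hi=7 ⇒ 7 9 9 9 9 10 10 10 10
7<9: swap(0,0), lo=1 mid=1 ⇒ 7 9 9 9 9 10 10 10 10
9=9: mid=2
9=9: mid=3
9=9: mid=4
9=9: mid=5
10>9: swap(5,7), hi=6 ⇒ 7 9 9 9 9 10 10 10 10
10>9: swap(5,6), hi=5 ⇒ 7 9 9 9 9 10 10 10 10
10>9: swap(5,5), hi=4 ⇒ 7 9 9 9 9 10 10 10 10
done. lo=1 hi=4; data=7 9 9 9 9 10 10 10 10

7 9 9 9 9 10 10 10 10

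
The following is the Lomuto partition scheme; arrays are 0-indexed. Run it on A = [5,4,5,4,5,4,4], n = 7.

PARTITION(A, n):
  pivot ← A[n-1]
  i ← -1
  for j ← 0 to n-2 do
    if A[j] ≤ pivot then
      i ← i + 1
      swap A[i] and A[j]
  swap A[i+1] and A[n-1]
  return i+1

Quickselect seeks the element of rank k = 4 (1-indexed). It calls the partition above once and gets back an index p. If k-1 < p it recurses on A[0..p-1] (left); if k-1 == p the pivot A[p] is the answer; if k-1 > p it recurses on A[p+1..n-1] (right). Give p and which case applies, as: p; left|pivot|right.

3; pivot

pivot = A[6] = 4; i = -1
j=0: A[0]=5 > 4 → no swap
j=1: A[1]=4 ≤ 4 → i=0, swap A[0],A[1] → [4,5,5,4,5,4,4]
j=2: A[2]=5 > 4 → no swap
j=3: A[3]=4 ≤ 4 → i=1, swap A[1],A[3] → [4,4,5,5,5,4,4]
j=4: A[4]=5 > 4 → no swap
j=5: A[5]=4 ≤ 4 → i=2, swap A[2],A[5] → [4,4,4,5,5,5,4]
final swap A[3],A[6] → [4,4,4,4,5,5,5]; return 3
p = 3; k-1 = 3 == 3 ⇒ pivot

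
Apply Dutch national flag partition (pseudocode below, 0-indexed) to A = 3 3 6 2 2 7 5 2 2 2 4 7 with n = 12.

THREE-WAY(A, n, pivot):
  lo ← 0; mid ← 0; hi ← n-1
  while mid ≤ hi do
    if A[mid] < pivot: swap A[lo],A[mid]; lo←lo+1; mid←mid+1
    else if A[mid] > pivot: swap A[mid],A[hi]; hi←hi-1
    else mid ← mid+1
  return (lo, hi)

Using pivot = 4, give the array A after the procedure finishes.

3 3 2 2 2 2 2 4 5 7 7 6

pivot = 4; lo=0, mid=0, hi=11
A[mid]=3<4: swap A[0],A[0]; lo=1,mid=1 → 3 3 6 2 2 7 5 2 2 2 4 7
A[mid]=3<4: swap A[1],A[1]; lo=2,mid=2 → 3 3 6 2 2 7 5 2 2 2 4 7
A[mid]=6>4: swap A[2],A[11]; hi=10 → 3 3 7 2 2 7 5 2 2 2 4 6
A[mid]=7>4: swap A[2],A[10]; hi=9 → 3 3 4 2 2 7 5 2 2 2 7 6
A[mid]=4=4: mid=3
A[mid]=2<4: swap A[2],A[3]; lo=3,mid=4 → 3 3 2 4 2 7 5 2 2 2 7 6
A[mid]=2<4: swap A[3],A[4]; lo=4,mid=5 → 3 3 2 2 4 7 5 2 2 2 7 6
A[mid]=7>4: swap A[5],A[9]; hi=8 → 3 3 2 2 4 2 5 2 2 7 7 6
A[mid]=2<4: swap A[4],A[5]; lo=5,mid=6 → 3 3 2 2 2 4 5 2 2 7 7 6
A[mid]=5>4: swap A[6],A[8]; hi=7 → 3 3 2 2 2 4 2 2 5 7 7 6
A[mid]=2<4: swap A[5],A[6]; lo=6,mid=7 → 3 3 2 2 2 2 4 2 5 7 7 6
A[mid]=2<4: swap A[6],A[7]; lo=7,mid=8 → 3 3 2 2 2 2 2 4 5 7 7 6
end: lo=7, hi=7; A = 3 3 2 2 2 2 2 4 5 7 7 6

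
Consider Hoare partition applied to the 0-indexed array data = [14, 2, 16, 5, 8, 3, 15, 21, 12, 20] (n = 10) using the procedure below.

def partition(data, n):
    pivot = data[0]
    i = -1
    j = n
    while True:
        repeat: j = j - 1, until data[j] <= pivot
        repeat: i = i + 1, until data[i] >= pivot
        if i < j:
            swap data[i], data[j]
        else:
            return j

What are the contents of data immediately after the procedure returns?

[12, 2, 3, 5, 8, 16, 15, 21, 14, 20]

pivot = data[0] = 14; i = -1, j = 10
j→8 (data[8]=12≤14), i→0 (data[0]=14≥14); i<j, swap → [12, 2, 16, 5, 8, 3, 15, 21, 14, 20]
j→5 (data[5]=3≤14), i→2 (data[2]=16≥14); i<j, swap → [12, 2, 3, 5, 8, 16, 15, 21, 14, 20]
j→4, i→5; i≥j, return j=4. data = [12, 2, 3, 5, 8, 16, 15, 21, 14, 20]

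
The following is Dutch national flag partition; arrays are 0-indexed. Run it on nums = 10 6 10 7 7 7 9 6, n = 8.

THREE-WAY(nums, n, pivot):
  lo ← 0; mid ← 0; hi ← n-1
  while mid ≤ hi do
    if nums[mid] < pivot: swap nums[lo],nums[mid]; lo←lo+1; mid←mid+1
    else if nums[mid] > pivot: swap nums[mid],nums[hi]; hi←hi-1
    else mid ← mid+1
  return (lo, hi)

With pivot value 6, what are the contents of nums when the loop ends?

6 6 7 7 7 9 10 10

lo=0 mid=0 hi=7
10>6: swap(0,7), hi=6 ⇒ 6 6 10 7 7 7 9 10
6=6: mid=1
6=6: mid=2
10>6: swap(2,6), hi=5 ⇒ 6 6 9 7 7 7 10 10
9>6: swap(2,5), hi=4 ⇒ 6 6 7 7 7 9 10 10
7>6: swap(2,4), hi=3 ⇒ 6 6 7 7 7 9 10 10
7>6: swap(2,3), hi=2 ⇒ 6 6 7 7 7 9 10 10
7>6: swap(2,2), hi=1 ⇒ 6 6 7 7 7 9 10 10
done. lo=0 hi=1; nums=6 6 7 7 7 9 10 10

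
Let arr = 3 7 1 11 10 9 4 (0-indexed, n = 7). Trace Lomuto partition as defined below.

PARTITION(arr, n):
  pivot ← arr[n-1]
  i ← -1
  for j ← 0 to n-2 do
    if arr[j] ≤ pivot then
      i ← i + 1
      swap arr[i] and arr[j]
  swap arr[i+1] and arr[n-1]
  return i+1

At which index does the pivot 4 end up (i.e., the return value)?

2

pivot=4, i=-1
j=0: 3≤4, i=0, swap(0,0) ⇒ 3 7 1 11 10 9 4
j=1: 7>4, skip
j=2: 1≤4, i=1, swap(1,2) ⇒ 3 1 7 11 10 9 4
j=3: 11>4, skip
j=4: 10>4, skip
j=5: 9>4, skip
swap(2,6) ⇒ 3 1 4 11 10 9 7; return 2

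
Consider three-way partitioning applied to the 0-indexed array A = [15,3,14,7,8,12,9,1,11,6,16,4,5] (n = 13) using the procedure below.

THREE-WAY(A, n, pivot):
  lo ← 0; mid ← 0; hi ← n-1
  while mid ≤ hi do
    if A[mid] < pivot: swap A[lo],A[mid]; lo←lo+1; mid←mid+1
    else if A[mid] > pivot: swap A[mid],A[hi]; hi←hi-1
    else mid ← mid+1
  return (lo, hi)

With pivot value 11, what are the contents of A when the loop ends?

lo=0 mid=0 hi=12
15>11: swap(0,12), hi=11 ⇒ [5,3,14,7,8,12,9,1,11,6,16,4,15]
5<11: swap(0,0), lo=1 mid=1 ⇒ [5,3,14,7,8,12,9,1,11,6,16,4,15]
3<11: swap(1,1), lo=2 mid=2 ⇒ [5,3,14,7,8,12,9,1,11,6,16,4,15]
14>11: swap(2,11), hi=10 ⇒ [5,3,4,7,8,12,9,1,11,6,16,14,15]
4<11: swap(2,2), lo=3 mid=3 ⇒ [5,3,4,7,8,12,9,1,11,6,16,14,15]
7<11: swap(3,3), lo=4 mid=4 ⇒ [5,3,4,7,8,12,9,1,11,6,16,14,15]
8<11: swap(4,4), lo=5 mid=5 ⇒ [5,3,4,7,8,12,9,1,11,6,16,14,15]
12>11: swap(5,10), hi=9 ⇒ [5,3,4,7,8,16,9,1,11,6,12,14,15]
16>11: swap(5,9), hi=8 ⇒ [5,3,4,7,8,6,9,1,11,16,12,14,15]
6<11: swap(5,5), lo=6 mid=6 ⇒ [5,3,4,7,8,6,9,1,11,16,12,14,15]
9<11: swap(6,6), lo=7 mid=7 ⇒ [5,3,4,7,8,6,9,1,11,16,12,14,15]
1<11: swap(7,7), lo=8 mid=8 ⇒ [5,3,4,7,8,6,9,1,11,16,12,14,15]
11=11: mid=9
done. lo=8 hi=8; A=[5,3,4,7,8,6,9,1,11,16,12,14,15]

[5,3,4,7,8,6,9,1,11,16,12,14,15]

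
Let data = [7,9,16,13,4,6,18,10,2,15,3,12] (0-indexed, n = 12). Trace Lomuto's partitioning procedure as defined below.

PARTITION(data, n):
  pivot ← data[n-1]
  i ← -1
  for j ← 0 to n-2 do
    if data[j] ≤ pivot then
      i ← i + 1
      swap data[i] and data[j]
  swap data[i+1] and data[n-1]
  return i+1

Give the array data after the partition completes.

pivot = data[11] = 12; i = -1
j=0: data[0]=7 ≤ 12 → i=0, swap data[0],data[0] (no change) → [7,9,16,13,4,6,18,10,2,15,3,12]
j=1: data[1]=9 ≤ 12 → i=1, swap data[1],data[1] (no change) → [7,9,16,13,4,6,18,10,2,15,3,12]
j=2: data[2]=16 > 12 → no swap
j=3: data[3]=13 > 12 → no swap
j=4: data[4]=4 ≤ 12 → i=2, swap data[2],data[4] → [7,9,4,13,16,6,18,10,2,15,3,12]
j=5: data[5]=6 ≤ 12 → i=3, swap data[3],data[5] → [7,9,4,6,16,13,18,10,2,15,3,12]
j=6: data[6]=18 > 12 → no swap
j=7: data[7]=10 ≤ 12 → i=4, swap data[4],data[7] → [7,9,4,6,10,13,18,16,2,15,3,12]
j=8: data[8]=2 ≤ 12 → i=5, swap data[5],data[8] → [7,9,4,6,10,2,18,16,13,15,3,12]
j=9: data[9]=15 > 12 → no swap
j=10: data[10]=3 ≤ 12 → i=6, swap data[6],data[10] → [7,9,4,6,10,2,3,16,13,15,18,12]
final swap data[7],data[11] → [7,9,4,6,10,2,3,12,13,15,18,16]; return 7

[7,9,4,6,10,2,3,12,13,15,18,16]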